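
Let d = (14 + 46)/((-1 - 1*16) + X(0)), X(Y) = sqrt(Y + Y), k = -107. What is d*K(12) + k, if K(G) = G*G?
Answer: -10459/17 ≈ -615.24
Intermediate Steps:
X(Y) = sqrt(2)*sqrt(Y) (X(Y) = sqrt(2*Y) = sqrt(2)*sqrt(Y))
K(G) = G**2
d = -60/17 (d = (14 + 46)/((-1 - 1*16) + sqrt(2)*sqrt(0)) = 60/((-1 - 16) + sqrt(2)*0) = 60/(-17 + 0) = 60/(-17) = 60*(-1/17) = -60/17 ≈ -3.5294)
d*K(12) + k = -60/17*12**2 - 107 = -60/17*144 - 107 = -8640/17 - 107 = -10459/17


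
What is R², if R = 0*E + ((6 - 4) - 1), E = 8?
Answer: 1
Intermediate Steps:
R = 1 (R = 0*8 + ((6 - 4) - 1) = 0 + (2 - 1) = 0 + 1 = 1)
R² = 1² = 1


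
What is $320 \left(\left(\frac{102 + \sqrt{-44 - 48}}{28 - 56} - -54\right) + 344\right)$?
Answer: $\frac{883360}{7} - \frac{160 i \sqrt{23}}{7} \approx 1.2619 \cdot 10^{5} - 109.62 i$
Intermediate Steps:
$320 \left(\left(\frac{102 + \sqrt{-44 - 48}}{28 - 56} - -54\right) + 344\right) = 320 \left(\left(\frac{102 + \sqrt{-92}}{-28} + 54\right) + 344\right) = 320 \left(\left(\left(102 + 2 i \sqrt{23}\right) \left(- \frac{1}{28}\right) + 54\right) + 344\right) = 320 \left(\left(\left(- \frac{51}{14} - \frac{i \sqrt{23}}{14}\right) + 54\right) + 344\right) = 320 \left(\left(\frac{705}{14} - \frac{i \sqrt{23}}{14}\right) + 344\right) = 320 \left(\frac{5521}{14} - \frac{i \sqrt{23}}{14}\right) = \frac{883360}{7} - \frac{160 i \sqrt{23}}{7}$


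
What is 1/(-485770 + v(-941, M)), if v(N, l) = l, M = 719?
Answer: -1/485051 ≈ -2.0616e-6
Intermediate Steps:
1/(-485770 + v(-941, M)) = 1/(-485770 + 719) = 1/(-485051) = -1/485051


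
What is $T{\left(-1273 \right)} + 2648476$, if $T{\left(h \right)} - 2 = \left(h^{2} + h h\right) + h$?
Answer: $5888263$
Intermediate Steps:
$T{\left(h \right)} = 2 + h + 2 h^{2}$ ($T{\left(h \right)} = 2 + \left(\left(h^{2} + h h\right) + h\right) = 2 + \left(\left(h^{2} + h^{2}\right) + h\right) = 2 + \left(2 h^{2} + h\right) = 2 + \left(h + 2 h^{2}\right) = 2 + h + 2 h^{2}$)
$T{\left(-1273 \right)} + 2648476 = \left(2 - 1273 + 2 \left(-1273\right)^{2}\right) + 2648476 = \left(2 - 1273 + 2 \cdot 1620529\right) + 2648476 = \left(2 - 1273 + 3241058\right) + 2648476 = 3239787 + 2648476 = 5888263$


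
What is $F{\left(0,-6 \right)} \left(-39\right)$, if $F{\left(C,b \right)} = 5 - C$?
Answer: $-195$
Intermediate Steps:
$F{\left(0,-6 \right)} \left(-39\right) = \left(5 - 0\right) \left(-39\right) = \left(5 + 0\right) \left(-39\right) = 5 \left(-39\right) = -195$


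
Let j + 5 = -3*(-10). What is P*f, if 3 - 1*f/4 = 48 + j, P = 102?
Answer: -28560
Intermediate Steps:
j = 25 (j = -5 - 3*(-10) = -5 + 30 = 25)
f = -280 (f = 12 - 4*(48 + 25) = 12 - 4*73 = 12 - 292 = -280)
P*f = 102*(-280) = -28560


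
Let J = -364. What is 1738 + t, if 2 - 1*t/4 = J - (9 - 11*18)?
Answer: 2446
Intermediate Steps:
t = 708 (t = 8 - 4*(-364 - (9 - 11*18)) = 8 - 4*(-364 - (9 - 198)) = 8 - 4*(-364 - 1*(-189)) = 8 - 4*(-364 + 189) = 8 - 4*(-175) = 8 + 700 = 708)
1738 + t = 1738 + 708 = 2446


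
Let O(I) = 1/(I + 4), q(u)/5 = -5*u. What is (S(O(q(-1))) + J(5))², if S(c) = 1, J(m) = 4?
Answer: 25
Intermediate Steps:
q(u) = -25*u (q(u) = 5*(-5*u) = -25*u)
O(I) = 1/(4 + I)
(S(O(q(-1))) + J(5))² = (1 + 4)² = 5² = 25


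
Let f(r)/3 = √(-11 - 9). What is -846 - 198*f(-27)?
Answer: -846 - 1188*I*√5 ≈ -846.0 - 2656.4*I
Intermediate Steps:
f(r) = 6*I*√5 (f(r) = 3*√(-11 - 9) = 3*√(-20) = 3*(2*I*√5) = 6*I*√5)
-846 - 198*f(-27) = -846 - 1188*I*√5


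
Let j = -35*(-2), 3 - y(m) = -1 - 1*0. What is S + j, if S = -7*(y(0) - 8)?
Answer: 98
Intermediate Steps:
y(m) = 4 (y(m) = 3 - (-1 - 1*0) = 3 - (-1 + 0) = 3 - 1*(-1) = 3 + 1 = 4)
j = 70
S = 28 (S = -7*(4 - 8) = -7*(-4) = 28)
S + j = 28 + 70 = 98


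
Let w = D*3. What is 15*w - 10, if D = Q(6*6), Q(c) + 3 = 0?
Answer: -145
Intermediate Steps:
Q(c) = -3 (Q(c) = -3 + 0 = -3)
D = -3
w = -9 (w = -3*3 = -9)
15*w - 10 = 15*(-9) - 10 = -135 - 10 = -145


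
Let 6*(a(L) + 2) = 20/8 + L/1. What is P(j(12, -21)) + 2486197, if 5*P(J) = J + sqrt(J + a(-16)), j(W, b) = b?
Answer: 12430964/5 + I*sqrt(101)/10 ≈ 2.4862e+6 + 1.005*I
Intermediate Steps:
a(L) = -19/12 + L/6 (a(L) = -2 + (20/8 + L/1)/6 = -2 + (20*(1/8) + L*1)/6 = -2 + (5/2 + L)/6 = -2 + (5/12 + L/6) = -19/12 + L/6)
P(J) = J/5 + sqrt(-17/4 + J)/5 (P(J) = (J + sqrt(J + (-19/12 + (1/6)*(-16))))/5 = (J + sqrt(J + (-19/12 - 8/3)))/5 = (J + sqrt(J - 17/4))/5 = (J + sqrt(-17/4 + J))/5 = J/5 + sqrt(-17/4 + J)/5)
P(j(12, -21)) + 2486197 = ((1/5)*(-21) + sqrt(-17 + 4*(-21))/10) + 2486197 = (-21/5 + sqrt(-17 - 84)/10) + 2486197 = (-21/5 + sqrt(-101)/10) + 2486197 = (-21/5 + (I*sqrt(101))/10) + 2486197 = (-21/5 + I*sqrt(101)/10) + 2486197 = 12430964/5 + I*sqrt(101)/10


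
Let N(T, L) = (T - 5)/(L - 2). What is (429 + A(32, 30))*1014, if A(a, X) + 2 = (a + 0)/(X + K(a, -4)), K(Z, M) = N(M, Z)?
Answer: 42972982/99 ≈ 4.3407e+5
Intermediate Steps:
N(T, L) = (-5 + T)/(-2 + L)
K(Z, M) = (-5 + M)/(-2 + Z)
A(a, X) = -2 + a/(X - 9/(-2 + a)) (A(a, X) = -2 + (a + 0)/(X + (-5 - 4)/(-2 + a)) = -2 + a/(X - 9/(-2 + a)))
(429 + A(32, 30))*1014 = (429 + (18 - (-2 + 32)*(-1*32 + 2*30))/(-9 + 30*(-2 + 32)))*1014 = (429 + (18 - 1*30*(-32 + 60))/(-9 + 30*30))*1014 = (429 + (18 - 1*30*28)/(-9 + 900))*1014 = (429 + (18 - 840)/891)*1014 = (429 + (1/891)*(-822))*1014 = (429 - 274/297)*1014 = (127139/297)*1014 = 42972982/99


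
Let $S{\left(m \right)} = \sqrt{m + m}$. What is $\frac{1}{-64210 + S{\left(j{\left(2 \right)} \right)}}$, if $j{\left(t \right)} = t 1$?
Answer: $- \frac{1}{64208} \approx -1.5574 \cdot 10^{-5}$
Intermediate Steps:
$j{\left(t \right)} = t$
$S{\left(m \right)} = \sqrt{2} \sqrt{m}$ ($S{\left(m \right)} = \sqrt{2 m} = \sqrt{2} \sqrt{m}$)
$\frac{1}{-64210 + S{\left(j{\left(2 \right)} \right)}} = \frac{1}{-64210 + \sqrt{2} \sqrt{2}} = \frac{1}{-64210 + 2} = \frac{1}{-64208} = - \frac{1}{64208}$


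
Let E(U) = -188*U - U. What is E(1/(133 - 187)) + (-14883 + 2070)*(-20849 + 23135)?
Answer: -58581029/2 ≈ -2.9291e+7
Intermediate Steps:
E(U) = -189*U
E(1/(133 - 187)) + (-14883 + 2070)*(-20849 + 23135) = -189/(133 - 187) + (-14883 + 2070)*(-20849 + 23135) = -189/(-54) - 12813*2286 = -189*(-1/54) - 29290518 = 7/2 - 29290518 = -58581029/2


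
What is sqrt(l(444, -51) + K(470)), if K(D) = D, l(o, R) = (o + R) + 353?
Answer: 8*sqrt(19) ≈ 34.871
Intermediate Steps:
l(o, R) = 353 + R + o (l(o, R) = (R + o) + 353 = 353 + R + o)
sqrt(l(444, -51) + K(470)) = sqrt((353 - 51 + 444) + 470) = sqrt(746 + 470) = sqrt(1216) = 8*sqrt(19)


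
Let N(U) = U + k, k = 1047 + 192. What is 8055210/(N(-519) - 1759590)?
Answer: -268507/58629 ≈ -4.5798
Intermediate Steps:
k = 1239
N(U) = 1239 + U (N(U) = U + 1239 = 1239 + U)
8055210/(N(-519) - 1759590) = 8055210/((1239 - 519) - 1759590) = 8055210/(720 - 1759590) = 8055210/(-1758870) = 8055210*(-1/1758870) = -268507/58629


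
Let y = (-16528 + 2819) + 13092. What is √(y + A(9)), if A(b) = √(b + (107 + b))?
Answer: √(-617 + 5*√5) ≈ 24.613*I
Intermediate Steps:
A(b) = √(107 + 2*b)
y = -617 (y = -13709 + 13092 = -617)
√(y + A(9)) = √(-617 + √(107 + 2*9)) = √(-617 + √(107 + 18)) = √(-617 + √125) = √(-617 + 5*√5)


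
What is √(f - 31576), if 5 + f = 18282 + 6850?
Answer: I*√6449 ≈ 80.306*I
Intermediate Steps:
f = 25127 (f = -5 + (18282 + 6850) = -5 + 25132 = 25127)
√(f - 31576) = √(25127 - 31576) = √(-6449) = I*√6449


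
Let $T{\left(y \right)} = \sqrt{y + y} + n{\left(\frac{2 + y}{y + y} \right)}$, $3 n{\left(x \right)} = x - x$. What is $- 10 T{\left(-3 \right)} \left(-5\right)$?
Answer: $50 i \sqrt{6} \approx 122.47 i$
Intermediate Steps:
$n{\left(x \right)} = 0$ ($n{\left(x \right)} = \frac{x - x}{3} = \frac{1}{3} \cdot 0 = 0$)
$T{\left(y \right)} = \sqrt{2} \sqrt{y}$ ($T{\left(y \right)} = \sqrt{y + y} + 0 = \sqrt{2 y} + 0 = \sqrt{2} \sqrt{y} + 0 = \sqrt{2} \sqrt{y}$)
$- 10 T{\left(-3 \right)} \left(-5\right) = - 10 \sqrt{2} \sqrt{-3} \left(-5\right) = - 10 \sqrt{2} i \sqrt{3} \left(-5\right) = - 10 i \sqrt{6} \left(-5\right) = 50 i \sqrt{6}$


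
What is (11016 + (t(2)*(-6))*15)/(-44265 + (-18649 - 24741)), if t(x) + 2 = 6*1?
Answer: -10656/87655 ≈ -0.12157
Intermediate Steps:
t(x) = 4 (t(x) = -2 + 6*1 = -2 + 6 = 4)
(11016 + (t(2)*(-6))*15)/(-44265 + (-18649 - 24741)) = (11016 + (4*(-6))*15)/(-44265 + (-18649 - 24741)) = (11016 - 24*15)/(-44265 - 43390) = (11016 - 360)/(-87655) = 10656*(-1/87655) = -10656/87655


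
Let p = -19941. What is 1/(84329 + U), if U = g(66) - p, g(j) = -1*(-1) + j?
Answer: 1/104337 ≈ 9.5843e-6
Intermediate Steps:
g(j) = 1 + j
U = 20008 (U = (1 + 66) - 1*(-19941) = 67 + 19941 = 20008)
1/(84329 + U) = 1/(84329 + 20008) = 1/104337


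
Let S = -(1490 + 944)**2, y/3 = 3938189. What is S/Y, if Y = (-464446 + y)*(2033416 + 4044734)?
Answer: -2962178/34493868978075 ≈ -8.5876e-8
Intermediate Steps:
y = 11814567 (y = 3*3938189 = 11814567)
S = -5924356 (S = -1*2434**2 = -1*5924356 = -5924356)
Y = 68987737956150 (Y = (-464446 + 11814567)*(2033416 + 4044734) = 11350121*6078150 = 68987737956150)
S/Y = -5924356/68987737956150 = -5924356*1/68987737956150 = -2962178/34493868978075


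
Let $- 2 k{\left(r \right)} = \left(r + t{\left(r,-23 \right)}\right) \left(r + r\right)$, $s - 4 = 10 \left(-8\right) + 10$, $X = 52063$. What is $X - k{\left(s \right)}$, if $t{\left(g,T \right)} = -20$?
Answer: $57739$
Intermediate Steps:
$s = -66$ ($s = 4 + \left(10 \left(-8\right) + 10\right) = 4 + \left(-80 + 10\right) = 4 - 70 = -66$)
$k{\left(r \right)} = - r \left(-20 + r\right)$ ($k{\left(r \right)} = - \frac{\left(r - 20\right) \left(r + r\right)}{2} = - \frac{\left(-20 + r\right) 2 r}{2} = - \frac{2 r \left(-20 + r\right)}{2} = - r \left(-20 + r\right)$)
$X - k{\left(s \right)} = 52063 - - 66 \left(20 - -66\right) = 52063 - - 66 \left(20 + 66\right) = 52063 - \left(-66\right) 86 = 52063 - -5676 = 52063 + 5676 = 57739$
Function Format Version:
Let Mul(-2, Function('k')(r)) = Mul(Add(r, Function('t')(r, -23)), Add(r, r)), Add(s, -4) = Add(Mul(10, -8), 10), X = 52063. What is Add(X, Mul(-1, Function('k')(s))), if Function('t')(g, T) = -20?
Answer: 57739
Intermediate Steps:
s = -66 (s = Add(4, Add(Mul(10, -8), 10)) = Add(4, Add(-80, 10)) = Add(4, -70) = -66)
Function('k')(r) = Mul(-1, r, Add(-20, r)) (Function('k')(r) = Mul(Rational(-1, 2), Mul(Add(r, -20), Add(r, r))) = Mul(Rational(-1, 2), Mul(Add(-20, r), Mul(2, r))) = Mul(Rational(-1, 2), Mul(2, r, Add(-20, r))) = Mul(-1, r, Add(-20, r)))
Add(X, Mul(-1, Function('k')(s))) = Add(52063, Mul(-1, Mul(-66, Add(20, Mul(-1, -66))))) = Add(52063, Mul(-1, Mul(-66, Add(20, 66)))) = Add(52063, Mul(-1, Mul(-66, 86))) = Add(52063, Mul(-1, -5676)) = Add(52063, 5676) = 57739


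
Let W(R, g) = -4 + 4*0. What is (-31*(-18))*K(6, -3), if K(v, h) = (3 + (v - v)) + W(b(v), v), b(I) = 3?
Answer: -558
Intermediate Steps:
W(R, g) = -4 (W(R, g) = -4 + 0 = -4)
K(v, h) = -1 (K(v, h) = (3 + (v - v)) - 4 = (3 + 0) - 4 = 3 - 4 = -1)
(-31*(-18))*K(6, -3) = -31*(-18)*(-1) = 558*(-1) = -558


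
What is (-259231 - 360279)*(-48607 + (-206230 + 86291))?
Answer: 104415932460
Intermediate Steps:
(-259231 - 360279)*(-48607 + (-206230 + 86291)) = -619510*(-48607 - 119939) = -619510*(-168546) = 104415932460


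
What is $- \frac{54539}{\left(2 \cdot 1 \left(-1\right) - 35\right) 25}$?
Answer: $\frac{54539}{925} \approx 58.961$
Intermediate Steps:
$- \frac{54539}{\left(2 \cdot 1 \left(-1\right) - 35\right) 25} = - \frac{54539}{\left(2 \left(-1\right) - 35\right) 25} = - \frac{54539}{\left(-2 - 35\right) 25} = - \frac{54539}{\left(-37\right) 25} = - \frac{54539}{-925} = \left(-54539\right) \left(- \frac{1}{925}\right) = \frac{54539}{925}$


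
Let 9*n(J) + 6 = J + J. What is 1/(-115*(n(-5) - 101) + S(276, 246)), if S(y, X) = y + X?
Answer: 9/111073 ≈ 8.1028e-5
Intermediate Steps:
n(J) = -2/3 + 2*J/9 (n(J) = -2/3 + (J + J)/9 = -2/3 + (2*J)/9 = -2/3 + 2*J/9)
S(y, X) = X + y
1/(-115*(n(-5) - 101) + S(276, 246)) = 1/(-115*((-2/3 + (2/9)*(-5)) - 101) + (246 + 276)) = 1/(-115*((-2/3 - 10/9) - 101) + 522) = 1/(-115*(-16/9 - 101) + 522) = 1/(-115*(-925/9) + 522) = 1/(106375/9 + 522) = 1/(111073/9) = 9/111073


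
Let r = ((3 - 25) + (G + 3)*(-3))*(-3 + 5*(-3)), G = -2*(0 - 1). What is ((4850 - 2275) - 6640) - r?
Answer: -4731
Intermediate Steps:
G = 2 (G = -2*(-1) = 2)
r = 666 (r = ((3 - 25) + (2 + 3)*(-3))*(-3 + 5*(-3)) = (-22 + 5*(-3))*(-3 - 15) = (-22 - 15)*(-18) = -37*(-18) = 666)
((4850 - 2275) - 6640) - r = ((4850 - 2275) - 6640) - 1*666 = (2575 - 6640) - 666 = -4065 - 666 = -4731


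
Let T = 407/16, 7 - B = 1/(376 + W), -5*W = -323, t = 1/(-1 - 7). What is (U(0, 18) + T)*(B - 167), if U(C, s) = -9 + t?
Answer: -91998585/35248 ≈ -2610.0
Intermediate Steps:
t = -⅛ (t = 1/(-8) = -⅛ ≈ -0.12500)
W = 323/5 (W = -⅕*(-323) = 323/5 ≈ 64.600)
U(C, s) = -73/8 (U(C, s) = -9 - ⅛ = -73/8)
B = 15416/2203 (B = 7 - 1/(376 + 323/5) = 7 - 1/2203/5 = 7 - 1*5/2203 = 7 - 5/2203 = 15416/2203 ≈ 6.9977)
T = 407/16 (T = 407*(1/16) = 407/16 ≈ 25.438)
(U(0, 18) + T)*(B - 167) = (-73/8 + 407/16)*(15416/2203 - 167) = (261/16)*(-352485/2203) = -91998585/35248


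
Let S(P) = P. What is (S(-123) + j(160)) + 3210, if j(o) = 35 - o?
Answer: 2962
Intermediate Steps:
(S(-123) + j(160)) + 3210 = (-123 + (35 - 1*160)) + 3210 = (-123 + (35 - 160)) + 3210 = (-123 - 125) + 3210 = -248 + 3210 = 2962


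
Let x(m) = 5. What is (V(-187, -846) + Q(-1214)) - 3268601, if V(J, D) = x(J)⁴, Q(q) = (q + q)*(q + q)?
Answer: 2627208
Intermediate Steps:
Q(q) = 4*q² (Q(q) = (2*q)*(2*q) = 4*q²)
V(J, D) = 625 (V(J, D) = 5⁴ = 625)
(V(-187, -846) + Q(-1214)) - 3268601 = (625 + 4*(-1214)²) - 3268601 = (625 + 4*1473796) - 3268601 = (625 + 5895184) - 3268601 = 5895809 - 3268601 = 2627208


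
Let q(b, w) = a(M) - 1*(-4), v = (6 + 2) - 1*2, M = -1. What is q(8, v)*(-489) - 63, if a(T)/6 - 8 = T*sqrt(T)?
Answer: -25491 + 2934*I ≈ -25491.0 + 2934.0*I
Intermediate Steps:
a(T) = 48 + 6*T**(3/2) (a(T) = 48 + 6*(T*sqrt(T)) = 48 + 6*T**(3/2))
v = 6 (v = 8 - 2 = 6)
q(b, w) = 52 - 6*I (q(b, w) = (48 + 6*(-1)**(3/2)) - 1*(-4) = (48 + 6*(-I)) + 4 = (48 - 6*I) + 4 = 52 - 6*I)
q(8, v)*(-489) - 63 = (52 - 6*I)*(-489) - 63 = (-25428 + 2934*I) - 63 = -25491 + 2934*I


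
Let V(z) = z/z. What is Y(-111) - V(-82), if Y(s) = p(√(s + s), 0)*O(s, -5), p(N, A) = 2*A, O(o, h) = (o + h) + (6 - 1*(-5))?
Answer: -1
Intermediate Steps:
V(z) = 1
O(o, h) = 11 + h + o (O(o, h) = (h + o) + (6 + 5) = (h + o) + 11 = 11 + h + o)
Y(s) = 0 (Y(s) = (2*0)*(11 - 5 + s) = 0*(6 + s) = 0)
Y(-111) - V(-82) = 0 - 1*1 = 0 - 1 = -1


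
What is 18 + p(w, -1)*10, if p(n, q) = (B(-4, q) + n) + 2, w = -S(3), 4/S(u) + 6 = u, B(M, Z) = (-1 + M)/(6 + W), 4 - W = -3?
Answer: 1852/39 ≈ 47.487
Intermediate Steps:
W = 7 (W = 4 - 1*(-3) = 4 + 3 = 7)
B(M, Z) = -1/13 + M/13 (B(M, Z) = (-1 + M)/(6 + 7) = (-1 + M)/13 = (-1 + M)*(1/13) = -1/13 + M/13)
S(u) = 4/(-6 + u)
w = 4/3 (w = -4/(-6 + 3) = -4/(-3) = -4*(-1)/3 = -1*(-4/3) = 4/3 ≈ 1.3333)
p(n, q) = 21/13 + n (p(n, q) = ((-1/13 + (1/13)*(-4)) + n) + 2 = ((-1/13 - 4/13) + n) + 2 = (-5/13 + n) + 2 = 21/13 + n)
18 + p(w, -1)*10 = 18 + (21/13 + 4/3)*10 = 18 + (115/39)*10 = 18 + 1150/39 = 1852/39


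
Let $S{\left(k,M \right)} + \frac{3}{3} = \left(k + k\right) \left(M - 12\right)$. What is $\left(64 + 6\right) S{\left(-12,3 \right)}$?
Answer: $15050$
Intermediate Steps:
$S{\left(k,M \right)} = -1 + 2 k \left(-12 + M\right)$ ($S{\left(k,M \right)} = -1 + \left(k + k\right) \left(M - 12\right) = -1 + 2 k \left(-12 + M\right)$)
$\left(64 + 6\right) S{\left(-12,3 \right)} = \left(64 + 6\right) \left(-1 - -288 + 2 \cdot 3 \left(-12\right)\right) = 70 \left(-1 + 288 - 72\right) = 70 \cdot 215 = 15050$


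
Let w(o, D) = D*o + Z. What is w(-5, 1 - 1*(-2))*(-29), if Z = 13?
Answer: 58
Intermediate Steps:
w(o, D) = 13 + D*o (w(o, D) = D*o + 13 = 13 + D*o)
w(-5, 1 - 1*(-2))*(-29) = (13 + (1 - 1*(-2))*(-5))*(-29) = (13 + (1 + 2)*(-5))*(-29) = (13 + 3*(-5))*(-29) = (13 - 15)*(-29) = -2*(-29) = 58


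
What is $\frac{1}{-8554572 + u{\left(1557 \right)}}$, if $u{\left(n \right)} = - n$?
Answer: $- \frac{1}{8556129} \approx -1.1688 \cdot 10^{-7}$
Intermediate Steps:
$\frac{1}{-8554572 + u{\left(1557 \right)}} = \frac{1}{-8554572 - 1557} = \frac{1}{-8556129} = - \frac{1}{8556129}$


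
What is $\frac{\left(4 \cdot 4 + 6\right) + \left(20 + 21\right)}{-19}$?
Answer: $- \frac{63}{19} \approx -3.3158$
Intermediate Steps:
$\frac{\left(4 \cdot 4 + 6\right) + \left(20 + 21\right)}{-19} = - \frac{\left(16 + 6\right) + 41}{19} = - \frac{22 + 41}{19} = \left(- \frac{1}{19}\right) 63 = - \frac{63}{19}$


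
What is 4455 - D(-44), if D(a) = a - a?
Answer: 4455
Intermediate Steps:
D(a) = 0
4455 - D(-44) = 4455 - 1*0 = 4455 + 0 = 4455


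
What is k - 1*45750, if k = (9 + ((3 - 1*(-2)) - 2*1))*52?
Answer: -45126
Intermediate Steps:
k = 624 (k = (9 + ((3 + 2) - 2))*52 = (9 + (5 - 2))*52 = (9 + 3)*52 = 12*52 = 624)
k - 1*45750 = 624 - 1*45750 = 624 - 45750 = -45126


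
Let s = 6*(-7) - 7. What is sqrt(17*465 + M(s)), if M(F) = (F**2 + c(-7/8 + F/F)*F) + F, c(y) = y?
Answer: sqrt(164014)/4 ≈ 101.25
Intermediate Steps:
s = -49 (s = -42 - 7 = -49)
M(F) = F**2 + 9*F/8 (M(F) = (F**2 + (-7/8 + F/F)*F) + F = (F**2 + (-7*1/8 + 1)*F) + F = (F**2 + (-7/8 + 1)*F) + F = (F**2 + F/8) + F = F**2 + 9*F/8)
sqrt(17*465 + M(s)) = sqrt(17*465 + (1/8)*(-49)*(9 + 8*(-49))) = sqrt(7905 + (1/8)*(-49)*(9 - 392)) = sqrt(7905 + (1/8)*(-49)*(-383)) = sqrt(7905 + 18767/8) = sqrt(82007/8) = sqrt(164014)/4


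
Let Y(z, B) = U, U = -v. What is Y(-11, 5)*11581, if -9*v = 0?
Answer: 0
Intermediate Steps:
v = 0 (v = -⅑*0 = 0)
U = 0 (U = -1*0 = 0)
Y(z, B) = 0
Y(-11, 5)*11581 = 0*11581 = 0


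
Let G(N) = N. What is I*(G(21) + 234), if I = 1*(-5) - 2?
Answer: -1785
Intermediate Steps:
I = -7 (I = -5 - 2 = -7)
I*(G(21) + 234) = -7*(21 + 234) = -7*255 = -1785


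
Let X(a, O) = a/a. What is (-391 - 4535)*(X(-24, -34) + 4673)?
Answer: -23024124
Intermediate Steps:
X(a, O) = 1
(-391 - 4535)*(X(-24, -34) + 4673) = (-391 - 4535)*(1 + 4673) = -4926*4674 = -23024124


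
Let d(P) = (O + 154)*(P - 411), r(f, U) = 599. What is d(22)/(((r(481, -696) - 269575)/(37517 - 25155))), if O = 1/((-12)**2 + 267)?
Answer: 152187067655/55274568 ≈ 2753.3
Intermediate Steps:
O = 1/411 (O = 1/(144 + 267) = 1/411 ≈ 0.0024331)
d(P) = -63295 + 63295*P/411 (d(P) = (1/411 + 154)*(P - 411) = 63295*(-411 + P)/411 = -63295 + 63295*P/411)
d(22)/(((r(481, -696) - 269575)/(37517 - 25155))) = (-63295 + (63295/411)*22)/(((599 - 269575)/(37517 - 25155))) = (-63295 + 1392490/411)/((-268976/12362)) = -24621755/(411*((-268976*1/12362))) = -24621755/(411*(-134488/6181)) = -24621755/411*(-6181/134488) = 152187067655/55274568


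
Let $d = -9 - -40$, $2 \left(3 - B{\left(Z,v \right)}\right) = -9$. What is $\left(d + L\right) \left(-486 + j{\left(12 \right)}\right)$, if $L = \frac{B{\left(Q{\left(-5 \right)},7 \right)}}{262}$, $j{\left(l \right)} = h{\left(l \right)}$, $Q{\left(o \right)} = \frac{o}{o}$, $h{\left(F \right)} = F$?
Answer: $- \frac{3853383}{262} \approx -14708.0$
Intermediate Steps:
$Q{\left(o \right)} = 1$
$B{\left(Z,v \right)} = \frac{15}{2}$ ($B{\left(Z,v \right)} = 3 - - \frac{9}{2} = 3 + \frac{9}{2} = \frac{15}{2}$)
$j{\left(l \right)} = l$
$d = 31$ ($d = -9 + 40 = 31$)
$L = \frac{15}{524}$ ($L = \frac{15}{2 \cdot 262} = \frac{15}{2} \cdot \frac{1}{262} = \frac{15}{524} \approx 0.028626$)
$\left(d + L\right) \left(-486 + j{\left(12 \right)}\right) = \left(31 + \frac{15}{524}\right) \left(-486 + 12\right) = \frac{16259}{524} \left(-474\right) = - \frac{3853383}{262}$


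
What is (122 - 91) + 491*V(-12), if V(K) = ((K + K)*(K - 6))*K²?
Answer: 30544159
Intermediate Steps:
V(K) = 2*K³*(-6 + K) (V(K) = ((2*K)*(-6 + K))*K² = (2*K*(-6 + K))*K² = 2*K³*(-6 + K))
(122 - 91) + 491*V(-12) = (122 - 91) + 491*(2*(-12)³*(-6 - 12)) = 31 + 491*(2*(-1728)*(-18)) = 31 + 491*62208 = 31 + 30544128 = 30544159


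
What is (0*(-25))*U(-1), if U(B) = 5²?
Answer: 0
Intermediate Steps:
U(B) = 25
(0*(-25))*U(-1) = (0*(-25))*25 = 0*25 = 0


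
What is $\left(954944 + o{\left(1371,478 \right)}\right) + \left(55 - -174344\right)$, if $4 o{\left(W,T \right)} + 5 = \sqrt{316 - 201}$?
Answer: $\frac{4517367}{4} + \frac{\sqrt{115}}{4} \approx 1.1293 \cdot 10^{6}$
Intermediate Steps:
$o{\left(W,T \right)} = - \frac{5}{4} + \frac{\sqrt{115}}{4}$ ($o{\left(W,T \right)} = - \frac{5}{4} + \frac{\sqrt{316 - 201}}{4} = - \frac{5}{4} + \frac{\sqrt{115}}{4}$)
$\left(954944 + o{\left(1371,478 \right)}\right) + \left(55 - -174344\right) = \left(954944 - \left(\frac{5}{4} - \frac{\sqrt{115}}{4}\right)\right) + \left(55 - -174344\right) = \left(\frac{3819771}{4} + \frac{\sqrt{115}}{4}\right) + \left(55 + 174344\right) = \left(\frac{3819771}{4} + \frac{\sqrt{115}}{4}\right) + 174399 = \frac{4517367}{4} + \frac{\sqrt{115}}{4}$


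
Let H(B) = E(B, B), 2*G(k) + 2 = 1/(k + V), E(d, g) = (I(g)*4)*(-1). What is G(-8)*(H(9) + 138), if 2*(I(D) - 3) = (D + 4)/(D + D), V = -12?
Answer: -45961/360 ≈ -127.67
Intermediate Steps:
I(D) = 3 + (4 + D)/(4*D) (I(D) = 3 + ((D + 4)/(D + D))/2 = 3 + ((4 + D)/((2*D)))/2 = 3 + ((4 + D)*(1/(2*D)))/2 = 3 + ((4 + D)/(2*D))/2 = 3 + (4 + D)/(4*D))
E(d, g) = -13 - 4/g (E(d, g) = ((13/4 + 1/g)*4)*(-1) = (13 + 4/g)*(-1) = -13 - 4/g)
G(k) = -1 + 1/(2*(-12 + k)) (G(k) = -1 + 1/(2*(k - 12)) = -1 + 1/(2*(-12 + k)))
H(B) = -13 - 4/B
G(-8)*(H(9) + 138) = ((25/2 - 1*(-8))/(-12 - 8))*((-13 - 4/9) + 138) = ((25/2 + 8)/(-20))*((-13 - 4*⅑) + 138) = (-1/20*41/2)*((-13 - 4/9) + 138) = -41*(-121/9 + 138)/40 = -41/40*1121/9 = -45961/360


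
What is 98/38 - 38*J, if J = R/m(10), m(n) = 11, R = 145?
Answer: -104151/209 ≈ -498.33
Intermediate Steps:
J = 145/11 ≈ 13.182
98/38 - 38*J = 98/38 - 38*145/11 = 98*(1/38) - 5510/11 = 49/19 - 5510/11 = -104151/209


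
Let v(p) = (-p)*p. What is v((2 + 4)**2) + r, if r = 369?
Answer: -927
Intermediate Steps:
v(p) = -p**2
v((2 + 4)**2) + r = -((2 + 4)**2)**2 + 369 = -(6**2)**2 + 369 = -1*36**2 + 369 = -1*1296 + 369 = -1296 + 369 = -927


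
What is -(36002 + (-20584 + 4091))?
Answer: -19509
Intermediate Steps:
-(36002 + (-20584 + 4091)) = -(36002 - 16493) = -1*19509 = -19509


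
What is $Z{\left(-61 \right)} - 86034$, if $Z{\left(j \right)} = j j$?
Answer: $-82313$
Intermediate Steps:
$Z{\left(j \right)} = j^{2}$
$Z{\left(-61 \right)} - 86034 = \left(-61\right)^{2} - 86034 = 3721 - 86034 = -82313$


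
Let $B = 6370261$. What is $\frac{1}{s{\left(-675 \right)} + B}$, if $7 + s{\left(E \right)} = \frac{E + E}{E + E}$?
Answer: $\frac{1}{6370255} \approx 1.5698 \cdot 10^{-7}$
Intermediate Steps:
$s{\left(E \right)} = -6$ ($s{\left(E \right)} = -7 + \frac{E + E}{E + E} = -7 + \frac{2 E}{2 E} = -7 + 2 E \frac{1}{2 E} = -7 + 1 = -6$)
$\frac{1}{s{\left(-675 \right)} + B} = \frac{1}{-6 + 6370261} = \frac{1}{6370255}$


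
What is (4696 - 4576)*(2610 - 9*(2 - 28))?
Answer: 341280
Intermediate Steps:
(4696 - 4576)*(2610 - 9*(2 - 28)) = 120*(2610 - 9*(-26)) = 120*(2610 + 234) = 120*2844 = 341280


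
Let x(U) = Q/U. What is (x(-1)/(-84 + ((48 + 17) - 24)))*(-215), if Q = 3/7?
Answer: -15/7 ≈ -2.1429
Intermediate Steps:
Q = 3/7 (Q = 3*(⅐) = 3/7 ≈ 0.42857)
x(U) = 3/(7*U)
(x(-1)/(-84 + ((48 + 17) - 24)))*(-215) = (((3/7)/(-1))/(-84 + ((48 + 17) - 24)))*(-215) = (((3/7)*(-1))/(-84 + (65 - 24)))*(-215) = (-3/7/(-84 + 41))*(-215) = (-3/7/(-43))*(-215) = -1/43*(-3/7)*(-215) = (3/301)*(-215) = -15/7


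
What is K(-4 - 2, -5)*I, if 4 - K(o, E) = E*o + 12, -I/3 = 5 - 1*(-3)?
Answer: 912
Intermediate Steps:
I = -24 (I = -3*(5 - 1*(-3)) = -3*(5 + 3) = -3*8 = -24)
K(o, E) = -8 - E*o (K(o, E) = 4 - (E*o + 12) = 4 - (12 + E*o) = 4 + (-12 - E*o) = -8 - E*o)
K(-4 - 2, -5)*I = (-8 - 1*(-5)*(-4 - 2))*(-24) = (-8 - 1*(-5)*(-6))*(-24) = (-8 - 30)*(-24) = -38*(-24) = 912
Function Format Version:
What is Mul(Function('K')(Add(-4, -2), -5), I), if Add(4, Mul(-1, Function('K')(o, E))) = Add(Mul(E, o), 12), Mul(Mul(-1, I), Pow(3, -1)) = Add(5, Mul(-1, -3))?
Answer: 912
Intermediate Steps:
I = -24 (I = Mul(-3, Add(5, Mul(-1, -3))) = Mul(-3, Add(5, 3)) = Mul(-3, 8) = -24)
Function('K')(o, E) = Add(-8, Mul(-1, E, o)) (Function('K')(o, E) = Add(4, Mul(-1, Add(Mul(E, o), 12))) = Add(4, Mul(-1, Add(12, Mul(E, o)))) = Add(4, Add(-12, Mul(-1, E, o))) = Add(-8, Mul(-1, E, o)))
Mul(Function('K')(Add(-4, -2), -5), I) = Mul(Add(-8, Mul(-1, -5, Add(-4, -2))), -24) = Mul(Add(-8, Mul(-1, -5, -6)), -24) = Mul(Add(-8, -30), -24) = Mul(-38, -24) = 912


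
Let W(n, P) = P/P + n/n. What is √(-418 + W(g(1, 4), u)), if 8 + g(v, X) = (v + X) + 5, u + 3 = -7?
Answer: 4*I*√26 ≈ 20.396*I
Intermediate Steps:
u = -10 (u = -3 - 7 = -10)
g(v, X) = -3 + X + v (g(v, X) = -8 + ((v + X) + 5) = -8 + ((X + v) + 5) = -8 + (5 + X + v) = -3 + X + v)
W(n, P) = 2 (W(n, P) = 1 + 1 = 2)
√(-418 + W(g(1, 4), u)) = √(-418 + 2) = √(-416) = 4*I*√26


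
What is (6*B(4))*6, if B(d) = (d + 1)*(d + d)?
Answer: 1440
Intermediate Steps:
B(d) = 2*d*(1 + d) (B(d) = (1 + d)*(2*d) = 2*d*(1 + d))
(6*B(4))*6 = (6*(2*4*(1 + 4)))*6 = (6*(2*4*5))*6 = (6*40)*6 = 240*6 = 1440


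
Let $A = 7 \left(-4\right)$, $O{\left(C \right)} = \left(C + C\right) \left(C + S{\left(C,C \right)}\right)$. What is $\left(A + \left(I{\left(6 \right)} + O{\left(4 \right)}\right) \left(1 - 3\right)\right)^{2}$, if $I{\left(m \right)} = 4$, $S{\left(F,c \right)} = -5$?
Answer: $400$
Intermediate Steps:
$O{\left(C \right)} = 2 C \left(-5 + C\right)$ ($O{\left(C \right)} = \left(C + C\right) \left(C - 5\right) = 2 C \left(-5 + C\right)$)
$A = -28$
$\left(A + \left(I{\left(6 \right)} + O{\left(4 \right)}\right) \left(1 - 3\right)\right)^{2} = \left(-28 + \left(4 + 2 \cdot 4 \left(-5 + 4\right)\right) \left(1 - 3\right)\right)^{2} = \left(-28 + \left(4 + 2 \cdot 4 \left(-1\right)\right) \left(-2\right)\right)^{2} = \left(-28 + \left(4 - 8\right) \left(-2\right)\right)^{2} = \left(-28 - -8\right)^{2} = \left(-28 + 8\right)^{2} = \left(-20\right)^{2} = 400$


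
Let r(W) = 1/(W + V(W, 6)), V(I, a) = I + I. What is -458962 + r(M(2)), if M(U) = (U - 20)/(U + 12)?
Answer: -12391981/27 ≈ -4.5896e+5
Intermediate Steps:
V(I, a) = 2*I
M(U) = (-20 + U)/(12 + U)
r(W) = 1/(3*W) (r(W) = 1/(W + 2*W) = 1/(3*W))
-458962 + r(M(2)) = -458962 + 1/(3*(((-20 + 2)/(12 + 2)))) = -458962 + 1/(3*((-18/14))) = -458962 + 1/(3*(((1/14)*(-18)))) = -458962 + 1/(3*(-9/7)) = -458962 + (1/3)*(-7/9) = -458962 - 7/27 = -12391981/27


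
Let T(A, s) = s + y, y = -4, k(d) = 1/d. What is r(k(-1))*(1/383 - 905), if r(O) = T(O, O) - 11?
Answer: 5545824/383 ≈ 14480.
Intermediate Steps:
k(d) = 1/d
T(A, s) = -4 + s (T(A, s) = s - 4 = -4 + s)
r(O) = -15 + O (r(O) = (-4 + O) - 11 = -15 + O)
r(k(-1))*(1/383 - 905) = (-15 + 1/(-1))*(1/383 - 905) = (-15 - 1)*(1/383 - 905) = -16*(-346614/383) = 5545824/383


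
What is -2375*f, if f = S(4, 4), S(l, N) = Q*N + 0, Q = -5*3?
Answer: 142500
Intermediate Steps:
Q = -15
S(l, N) = -15*N (S(l, N) = -15*N + 0 = -15*N)
f = -60 (f = -15*4 = -60)
-2375*f = -2375*(-60) = 142500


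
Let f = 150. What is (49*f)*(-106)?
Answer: -779100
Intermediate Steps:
(49*f)*(-106) = (49*150)*(-106) = 7350*(-106) = -779100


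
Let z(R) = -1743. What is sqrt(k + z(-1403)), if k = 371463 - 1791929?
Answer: I*sqrt(1422209) ≈ 1192.6*I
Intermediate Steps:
k = -1420466
sqrt(k + z(-1403)) = sqrt(-1420466 - 1743) = sqrt(-1422209) = I*sqrt(1422209)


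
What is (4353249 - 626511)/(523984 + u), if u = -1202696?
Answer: -1863369/339356 ≈ -5.4909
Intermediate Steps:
(4353249 - 626511)/(523984 + u) = (4353249 - 626511)/(523984 - 1202696) = 3726738/(-678712) = 3726738*(-1/678712) = -1863369/339356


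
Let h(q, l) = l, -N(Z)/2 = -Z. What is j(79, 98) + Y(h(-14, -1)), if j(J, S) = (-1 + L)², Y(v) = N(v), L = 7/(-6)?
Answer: 97/36 ≈ 2.6944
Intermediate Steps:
L = -7/6 (L = 7*(-⅙) = -7/6 ≈ -1.1667)
N(Z) = 2*Z (N(Z) = -(-2)*Z = 2*Z)
Y(v) = 2*v
j(J, S) = 169/36 (j(J, S) = (-1 - 7/6)² = (-13/6)² = 169/36)
j(79, 98) + Y(h(-14, -1)) = 169/36 + 2*(-1) = 169/36 - 2 = 97/36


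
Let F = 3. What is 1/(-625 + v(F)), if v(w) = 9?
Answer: -1/616 ≈ -0.0016234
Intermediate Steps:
1/(-625 + v(F)) = 1/(-625 + 9) = 1/(-616) = -1/616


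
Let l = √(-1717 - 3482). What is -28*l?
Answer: -28*I*√5199 ≈ -2018.9*I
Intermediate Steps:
l = I*√5199 (l = √(-5199) = I*√5199 ≈ 72.104*I)
-28*l = -28*I*√5199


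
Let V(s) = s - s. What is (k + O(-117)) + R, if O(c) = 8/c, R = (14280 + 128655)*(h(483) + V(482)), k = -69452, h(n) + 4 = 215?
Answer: 3520510453/117 ≈ 3.0090e+7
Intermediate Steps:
h(n) = 211 (h(n) = -4 + 215 = 211)
V(s) = 0
R = 30159285 (R = (14280 + 128655)*(211 + 0) = 142935*211 = 30159285)
(k + O(-117)) + R = (-69452 + 8/(-117)) + 30159285 = (-69452 + 8*(-1/117)) + 30159285 = (-69452 - 8/117) + 30159285 = -8125892/117 + 30159285 = 3520510453/117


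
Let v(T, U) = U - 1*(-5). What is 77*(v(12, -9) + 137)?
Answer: 10241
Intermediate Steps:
v(T, U) = 5 + U (v(T, U) = U + 5 = 5 + U)
77*(v(12, -9) + 137) = 77*((5 - 9) + 137) = 77*(-4 + 137) = 77*133 = 10241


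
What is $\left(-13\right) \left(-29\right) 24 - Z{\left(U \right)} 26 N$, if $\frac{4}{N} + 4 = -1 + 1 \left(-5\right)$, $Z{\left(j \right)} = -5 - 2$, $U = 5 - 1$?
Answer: $\frac{44876}{5} \approx 8975.2$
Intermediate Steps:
$U = 4$ ($U = 5 - 1 = 4$)
$Z{\left(j \right)} = -7$ ($Z{\left(j \right)} = -5 - 2 = -7$)
$N = - \frac{2}{5}$ ($N = \frac{4}{-4 + \left(-1 + 1 \left(-5\right)\right)} = \frac{4}{-4 - 6} = \frac{4}{-10} = 4 \left(- \frac{1}{10}\right) = - \frac{2}{5} \approx -0.4$)
$\left(-13\right) \left(-29\right) 24 - Z{\left(U \right)} 26 N = \left(-13\right) \left(-29\right) 24 - \left(-7\right) 26 \left(- \frac{2}{5}\right) = 377 \cdot 24 - \left(-182\right) \left(- \frac{2}{5}\right) = 9048 - \frac{364}{5} = \frac{44876}{5}$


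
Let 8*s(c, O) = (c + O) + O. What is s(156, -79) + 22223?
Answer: 88891/4 ≈ 22223.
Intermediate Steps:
s(c, O) = O/4 + c/8 (s(c, O) = ((c + O) + O)/8 = ((O + c) + O)/8 = (c + 2*O)/8 = O/4 + c/8)
s(156, -79) + 22223 = ((¼)*(-79) + (⅛)*156) + 22223 = (-79/4 + 39/2) + 22223 = -¼ + 22223 = 88891/4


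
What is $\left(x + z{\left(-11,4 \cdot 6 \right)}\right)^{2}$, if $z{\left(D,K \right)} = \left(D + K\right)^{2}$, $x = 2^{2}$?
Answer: $29929$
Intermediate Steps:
$x = 4$
$\left(x + z{\left(-11,4 \cdot 6 \right)}\right)^{2} = \left(4 + \left(-11 + 4 \cdot 6\right)^{2}\right)^{2} = \left(4 + \left(-11 + 24\right)^{2}\right)^{2} = \left(4 + 13^{2}\right)^{2} = \left(4 + 169\right)^{2} = 173^{2} = 29929$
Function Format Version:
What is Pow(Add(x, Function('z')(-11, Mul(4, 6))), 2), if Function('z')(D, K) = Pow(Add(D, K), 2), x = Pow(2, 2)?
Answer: 29929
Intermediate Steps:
x = 4
Pow(Add(x, Function('z')(-11, Mul(4, 6))), 2) = Pow(Add(4, Pow(Add(-11, Mul(4, 6)), 2)), 2) = Pow(Add(4, Pow(Add(-11, 24), 2)), 2) = Pow(Add(4, Pow(13, 2)), 2) = Pow(Add(4, 169), 2) = Pow(173, 2) = 29929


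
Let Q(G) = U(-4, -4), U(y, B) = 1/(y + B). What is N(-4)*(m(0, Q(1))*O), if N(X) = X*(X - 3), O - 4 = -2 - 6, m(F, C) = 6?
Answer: -672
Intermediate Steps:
U(y, B) = 1/(B + y)
Q(G) = -⅛ (Q(G) = 1/(-4 - 4) = 1/(-8) = -⅛)
O = -4 (O = 4 + (-2 - 6) = 4 - 8 = -4)
N(X) = X*(-3 + X)
N(-4)*(m(0, Q(1))*O) = (-4*(-3 - 4))*(6*(-4)) = -4*(-7)*(-24) = 28*(-24) = -672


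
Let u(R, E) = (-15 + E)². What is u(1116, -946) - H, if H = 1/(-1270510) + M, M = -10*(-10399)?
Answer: 1041222330811/1270510 ≈ 8.1953e+5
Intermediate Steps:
M = 103990
H = 132120334899/1270510 (H = 1/(-1270510) + 103990 = -1/1270510 + 103990 = 132120334899/1270510 ≈ 1.0399e+5)
u(1116, -946) - H = (-15 - 946)² - 1*132120334899/1270510 = (-961)² - 132120334899/1270510 = 923521 - 132120334899/1270510 = 1041222330811/1270510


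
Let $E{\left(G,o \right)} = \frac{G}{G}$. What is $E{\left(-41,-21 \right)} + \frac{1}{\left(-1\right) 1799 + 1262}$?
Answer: $\frac{536}{537} \approx 0.99814$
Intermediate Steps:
$E{\left(G,o \right)} = 1$
$E{\left(-41,-21 \right)} + \frac{1}{\left(-1\right) 1799 + 1262} = 1 + \frac{1}{\left(-1\right) 1799 + 1262} = 1 + \frac{1}{-1799 + 1262} = 1 + \frac{1}{-537} = 1 - \frac{1}{537} = \frac{536}{537}$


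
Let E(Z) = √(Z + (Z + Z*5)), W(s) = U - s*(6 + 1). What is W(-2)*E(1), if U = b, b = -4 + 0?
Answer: 10*√7 ≈ 26.458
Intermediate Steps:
b = -4
U = -4
W(s) = -4 - 7*s (W(s) = -4 - s*(6 + 1) = -4 - s*7 = -4 - 7*s)
E(Z) = √7*√Z (E(Z) = √(Z + (Z + 5*Z)) = √(Z + 6*Z) = √(7*Z) = √7*√Z)
W(-2)*E(1) = (-4 - 7*(-2))*(√7*√1) = (-4 + 14)*(√7*1) = 10*√7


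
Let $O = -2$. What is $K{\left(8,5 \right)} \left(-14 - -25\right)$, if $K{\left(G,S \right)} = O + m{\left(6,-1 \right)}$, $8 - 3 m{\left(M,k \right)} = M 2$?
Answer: $- \frac{110}{3} \approx -36.667$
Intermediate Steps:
$m{\left(M,k \right)} = \frac{8}{3} - \frac{2 M}{3}$ ($m{\left(M,k \right)} = \frac{8}{3} - \frac{M 2}{3} = \frac{8}{3} - \frac{2 M}{3}$)
$K{\left(G,S \right)} = - \frac{10}{3}$ ($K{\left(G,S \right)} = -2 + \left(\frac{8}{3} - 4\right) = -2 - \frac{4}{3} = - \frac{10}{3}$)
$K{\left(8,5 \right)} \left(-14 - -25\right) = - \frac{10 \left(-14 - -25\right)}{3} = - \frac{10 \left(-14 + 25\right)}{3} = \left(- \frac{10}{3}\right) 11 = - \frac{110}{3}$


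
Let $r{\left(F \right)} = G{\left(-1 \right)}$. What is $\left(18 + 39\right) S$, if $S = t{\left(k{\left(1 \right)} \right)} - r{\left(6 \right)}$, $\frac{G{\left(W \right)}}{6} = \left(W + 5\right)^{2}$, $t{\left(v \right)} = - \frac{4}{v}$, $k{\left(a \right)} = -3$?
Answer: $-5396$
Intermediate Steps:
$G{\left(W \right)} = 6 \left(5 + W\right)^{2}$ ($G{\left(W \right)} = 6 \left(W + 5\right)^{2} = 6 \left(5 + W\right)^{2}$)
$r{\left(F \right)} = 96$ ($r{\left(F \right)} = 6 \left(5 - 1\right)^{2} = 6 \cdot 4^{2} = 6 \cdot 16 = 96$)
$S = - \frac{284}{3}$ ($S = - \frac{4}{-3} - 96 = \left(-4\right) \left(- \frac{1}{3}\right) - 96 = \frac{4}{3} - 96 = - \frac{284}{3} \approx -94.667$)
$\left(18 + 39\right) S = \left(18 + 39\right) \left(- \frac{284}{3}\right) = 57 \left(- \frac{284}{3}\right) = -5396$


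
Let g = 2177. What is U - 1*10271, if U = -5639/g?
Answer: -22365606/2177 ≈ -10274.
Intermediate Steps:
U = -5639/2177 ≈ -2.5903
U - 1*10271 = -5639/2177 - 1*10271 = -5639/2177 - 10271 = -22365606/2177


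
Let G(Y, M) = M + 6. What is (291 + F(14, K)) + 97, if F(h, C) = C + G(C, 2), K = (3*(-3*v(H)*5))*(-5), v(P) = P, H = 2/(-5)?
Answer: 306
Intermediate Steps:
H = -⅖ (H = 2*(-⅕) = -⅖ ≈ -0.40000)
G(Y, M) = 6 + M
K = -90 (K = (3*(-3*(-⅖)*5))*(-5) = (3*((6/5)*5))*(-5) = (3*6)*(-5) = 18*(-5) = -90)
F(h, C) = 8 + C (F(h, C) = C + (6 + 2) = C + 8 = 8 + C)
(291 + F(14, K)) + 97 = (291 + (8 - 90)) + 97 = (291 - 82) + 97 = 209 + 97 = 306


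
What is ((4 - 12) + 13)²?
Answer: 25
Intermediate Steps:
((4 - 12) + 13)² = (-8 + 13)² = 5² = 25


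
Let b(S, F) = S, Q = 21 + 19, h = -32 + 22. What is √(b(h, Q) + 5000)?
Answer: √4990 ≈ 70.640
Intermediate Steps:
h = -10
Q = 40
√(b(h, Q) + 5000) = √(-10 + 5000) = √4990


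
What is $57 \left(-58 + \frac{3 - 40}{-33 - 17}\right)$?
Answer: $- \frac{163191}{50} \approx -3263.8$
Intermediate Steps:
$57 \left(-58 + \frac{3 - 40}{-33 - 17}\right) = 57 \left(-58 - \frac{37}{-50}\right) = 57 \left(-58 - - \frac{37}{50}\right) = 57 \left(-58 + \frac{37}{50}\right) = 57 \left(- \frac{2863}{50}\right) = - \frac{163191}{50}$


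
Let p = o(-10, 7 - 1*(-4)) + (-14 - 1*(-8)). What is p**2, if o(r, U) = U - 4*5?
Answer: 225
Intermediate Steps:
o(r, U) = -20 + U (o(r, U) = U - 20 = -20 + U)
p = -15 (p = (-20 + (7 - 1*(-4))) + (-14 - 1*(-8)) = (-20 + (7 + 4)) + (-14 + 8) = (-20 + 11) - 6 = -9 - 6 = -15)
p**2 = (-15)**2 = 225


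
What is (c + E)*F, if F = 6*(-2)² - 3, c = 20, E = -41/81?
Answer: 11053/27 ≈ 409.37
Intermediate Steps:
E = -41/81 (E = -41*1/81 = -41/81 ≈ -0.50617)
F = 21 (F = 6*4 - 3 = 24 - 3 = 21)
(c + E)*F = (20 - 41/81)*21 = (1579/81)*21 = 11053/27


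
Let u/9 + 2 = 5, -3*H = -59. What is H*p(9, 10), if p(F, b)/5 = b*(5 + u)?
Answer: 94400/3 ≈ 31467.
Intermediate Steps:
H = 59/3 (H = -⅓*(-59) = 59/3 ≈ 19.667)
u = 27 (u = -18 + 9*5 = -18 + 45 = 27)
p(F, b) = 160*b (p(F, b) = 5*(b*(5 + 27)) = 5*(b*32) = 5*(32*b) = 160*b)
H*p(9, 10) = 59*(160*10)/3 = (59/3)*1600 = 94400/3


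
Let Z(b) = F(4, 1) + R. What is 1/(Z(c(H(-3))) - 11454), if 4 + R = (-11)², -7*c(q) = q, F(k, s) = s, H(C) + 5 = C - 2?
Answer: -1/11336 ≈ -8.8215e-5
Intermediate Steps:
H(C) = -7 + C (H(C) = -5 + (C - 2) = -5 + (-2 + C) = -7 + C)
c(q) = -q/7
R = 117 (R = -4 + (-11)² = -4 + 121 = 117)
Z(b) = 118 (Z(b) = 1 + 117 = 118)
1/(Z(c(H(-3))) - 11454) = 1/(118 - 11454) = 1/(-11336) = -1/11336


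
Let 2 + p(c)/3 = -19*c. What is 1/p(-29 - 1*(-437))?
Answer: -1/23262 ≈ -4.2989e-5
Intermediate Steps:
p(c) = -6 - 57*c (p(c) = -6 + 3*(-19*c) = -6 - 57*c)
1/p(-29 - 1*(-437)) = 1/(-6 - 57*(-29 - 1*(-437))) = 1/(-6 - 57*(-29 + 437)) = 1/(-6 - 57*408) = 1/(-6 - 23256) = 1/(-23262) = -1/23262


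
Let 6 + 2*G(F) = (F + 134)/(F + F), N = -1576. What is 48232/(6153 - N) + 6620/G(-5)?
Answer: -1014203752/1460781 ≈ -694.29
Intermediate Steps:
G(F) = -3 + (134 + F)/(4*F) (G(F) = -3 + ((F + 134)/(F + F))/2 = -3 + ((134 + F)/((2*F)))/2 = -3 + ((134 + F)*(1/(2*F)))/2 = -3 + ((134 + F)/(2*F))/2 = -3 + (134 + F)/(4*F))
48232/(6153 - N) + 6620/G(-5) = 48232/(6153 - 1*(-1576)) + 6620/(((¼)*(134 - 11*(-5))/(-5))) = 48232/(6153 + 1576) + 6620/(((¼)*(-⅕)*(134 + 55))) = 48232/7729 + 6620/(((¼)*(-⅕)*189)) = 48232*(1/7729) + 6620/(-189/20) = 48232/7729 + 6620*(-20/189) = 48232/7729 - 132400/189 = -1014203752/1460781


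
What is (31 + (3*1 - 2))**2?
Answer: 1024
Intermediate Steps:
(31 + (3*1 - 2))**2 = (31 + (3 - 2))**2 = (31 + 1)**2 = 32**2 = 1024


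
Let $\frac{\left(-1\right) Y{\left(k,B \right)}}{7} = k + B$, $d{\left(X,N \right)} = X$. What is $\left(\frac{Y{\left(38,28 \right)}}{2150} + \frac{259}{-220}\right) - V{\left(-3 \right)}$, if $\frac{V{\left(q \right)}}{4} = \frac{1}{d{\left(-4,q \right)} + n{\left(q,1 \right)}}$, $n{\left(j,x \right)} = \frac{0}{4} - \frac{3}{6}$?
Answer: $- \frac{214241}{425700} \approx -0.50327$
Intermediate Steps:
$Y{\left(k,B \right)} = - 7 B - 7 k$ ($Y{\left(k,B \right)} = - 7 \left(k + B\right) = - 7 \left(B + k\right) = - 7 B - 7 k$)
$n{\left(j,x \right)} = - \frac{1}{2}$ ($n{\left(j,x \right)} = 0 \cdot \frac{1}{4} - \frac{1}{2} = 0 - \frac{1}{2} = - \frac{1}{2}$)
$V{\left(q \right)} = - \frac{8}{9}$ ($V{\left(q \right)} = \frac{4}{-4 - \frac{1}{2}} = \frac{4}{- \frac{9}{2}} = 4 \left(- \frac{2}{9}\right) = - \frac{8}{9}$)
$\left(\frac{Y{\left(38,28 \right)}}{2150} + \frac{259}{-220}\right) - V{\left(-3 \right)} = \left(\frac{\left(-7\right) 28 - 266}{2150} + \frac{259}{-220}\right) - - \frac{8}{9} = \left(\left(-196 - 266\right) \frac{1}{2150} + 259 \left(- \frac{1}{220}\right)\right) + \frac{8}{9} = \left(\left(-462\right) \frac{1}{2150} - \frac{259}{220}\right) + \frac{8}{9} = \left(- \frac{231}{1075} - \frac{259}{220}\right) + \frac{8}{9} = - \frac{65849}{47300} + \frac{8}{9} = - \frac{214241}{425700}$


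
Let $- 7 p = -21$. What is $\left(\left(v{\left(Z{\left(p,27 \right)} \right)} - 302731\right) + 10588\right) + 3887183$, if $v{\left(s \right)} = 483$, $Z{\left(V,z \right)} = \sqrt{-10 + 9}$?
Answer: $3595523$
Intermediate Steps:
$p = 3$ ($p = \left(- \frac{1}{7}\right) \left(-21\right) = 3$)
$Z{\left(V,z \right)} = i$ ($Z{\left(V,z \right)} = \sqrt{-1} = i$)
$\left(\left(v{\left(Z{\left(p,27 \right)} \right)} - 302731\right) + 10588\right) + 3887183 = \left(\left(483 - 302731\right) + 10588\right) + 3887183 = \left(-302248 + 10588\right) + 3887183 = -291660 + 3887183 = 3595523$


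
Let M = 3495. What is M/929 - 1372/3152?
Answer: 2435413/732052 ≈ 3.3268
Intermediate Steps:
M/929 - 1372/3152 = 3495/929 - 1372/3152 = 3495*(1/929) - 1372*1/3152 = 3495/929 - 343/788 = 2435413/732052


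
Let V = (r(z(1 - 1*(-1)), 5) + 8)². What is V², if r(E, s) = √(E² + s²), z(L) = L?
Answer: (8 + √29)⁴ ≈ 32099.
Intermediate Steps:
V = (8 + √29)² (V = (√((1 - 1*(-1))² + 5²) + 8)² = (√((1 + 1)² + 25) + 8)² = (√(2² + 25) + 8)² = (√(4 + 25) + 8)² = (√29 + 8)² = (8 + √29)² ≈ 179.16)
V² = ((8 + √29)²)² = (8 + √29)⁴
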